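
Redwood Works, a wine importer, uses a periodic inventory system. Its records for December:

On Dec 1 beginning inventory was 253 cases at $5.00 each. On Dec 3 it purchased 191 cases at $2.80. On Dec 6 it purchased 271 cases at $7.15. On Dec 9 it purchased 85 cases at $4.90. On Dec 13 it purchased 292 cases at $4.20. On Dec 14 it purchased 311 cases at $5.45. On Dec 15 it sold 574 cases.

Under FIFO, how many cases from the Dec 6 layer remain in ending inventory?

Dec 15, 574 sold [FIFO — oldest first]: 253 @ $5.00 + 191 @ $2.80 + 130 @ $7.15 = $2,729.30
Ending inventory: 141 @ $7.15 + 85 @ $4.90 + 292 @ $4.20 + 311 @ $5.45 = $4,346.00

141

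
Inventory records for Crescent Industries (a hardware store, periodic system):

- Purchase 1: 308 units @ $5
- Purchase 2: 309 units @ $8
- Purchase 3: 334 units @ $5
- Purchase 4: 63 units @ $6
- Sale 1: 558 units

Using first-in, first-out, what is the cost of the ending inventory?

Sale 1 (558) [FIFO — oldest first]: 308 @ $5 + 250 @ $8 = $3,540
Ending inventory: 59 @ $8 + 334 @ $5 + 63 @ $6 = $2,520

Ending inventory = $2,520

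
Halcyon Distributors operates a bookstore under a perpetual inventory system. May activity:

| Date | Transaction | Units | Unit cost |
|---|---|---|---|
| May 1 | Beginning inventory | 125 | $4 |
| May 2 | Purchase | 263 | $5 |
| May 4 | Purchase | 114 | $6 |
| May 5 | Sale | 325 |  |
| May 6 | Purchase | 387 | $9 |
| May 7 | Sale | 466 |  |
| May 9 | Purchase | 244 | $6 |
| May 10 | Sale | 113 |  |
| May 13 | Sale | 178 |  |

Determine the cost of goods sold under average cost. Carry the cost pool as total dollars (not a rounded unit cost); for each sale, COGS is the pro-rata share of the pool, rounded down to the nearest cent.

After May 1: 125 on hand, pool $500.00 (≈ $4.0000 each)
After May 2: 388 on hand, pool $1,815.00 (≈ $4.6778 each)
After May 4: 502 on hand, pool $2,499.00 (≈ $4.9781 each)
May 5, sell 325: 325/502 × $2,499.00 → $1,617.87
After May 6: 564 on hand, pool $4,364.13 (≈ $7.7378 each)
May 7, sell 466: 466/564 × $4,364.13 → $3,605.82
After May 9: 342 on hand, pool $2,222.31 (≈ $6.4980 each)
May 10, sell 113: 113/342 × $2,222.31 → $734.27
May 13, sell 178: 178/229 × $1,488.04 → $1,156.64
Total COGS = $1,617.87 + $3,605.82 + $734.27 + $1,156.64 = $7,114.60
Ending inventory (cost pool remaining) = $331.40

COGS = $7,114.60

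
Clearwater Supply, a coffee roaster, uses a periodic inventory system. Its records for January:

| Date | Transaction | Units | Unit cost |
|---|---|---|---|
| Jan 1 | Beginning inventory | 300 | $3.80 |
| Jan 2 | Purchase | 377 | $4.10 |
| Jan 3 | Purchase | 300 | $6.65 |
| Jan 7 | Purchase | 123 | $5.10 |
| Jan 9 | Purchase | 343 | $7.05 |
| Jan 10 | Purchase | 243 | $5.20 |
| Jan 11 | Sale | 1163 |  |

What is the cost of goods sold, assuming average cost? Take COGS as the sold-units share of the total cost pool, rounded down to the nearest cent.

COGS = $6,201.11

Jan 11, sell 1163: 1163/1686 × $8,989.75 → $6,201.11
Ending inventory (cost pool remaining) = $2,788.64
Check: goods available $8,989.75 = COGS $6,201.11 + ending $2,788.64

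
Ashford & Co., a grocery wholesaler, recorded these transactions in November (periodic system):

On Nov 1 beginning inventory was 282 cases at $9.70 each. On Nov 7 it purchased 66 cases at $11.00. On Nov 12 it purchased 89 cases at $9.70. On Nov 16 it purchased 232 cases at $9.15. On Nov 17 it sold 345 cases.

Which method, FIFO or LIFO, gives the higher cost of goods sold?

FIFO

FIFO COGS: 282 @ $9.70 + 63 @ $11.00 = $3,428.40
LIFO COGS: 232 @ $9.15 + 89 @ $9.70 + 24 @ $11.00 = $3,250.10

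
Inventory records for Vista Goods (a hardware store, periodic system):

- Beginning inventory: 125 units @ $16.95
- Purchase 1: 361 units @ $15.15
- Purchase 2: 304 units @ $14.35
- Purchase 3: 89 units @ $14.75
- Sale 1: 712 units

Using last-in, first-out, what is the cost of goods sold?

Sale 1 (712) [LIFO — newest first]: 89 @ $14.75 + 304 @ $14.35 + 319 @ $15.15 = $10,508.00
Ending inventory: 125 @ $16.95 + 42 @ $15.15 = $2,755.05

COGS = $10,508.00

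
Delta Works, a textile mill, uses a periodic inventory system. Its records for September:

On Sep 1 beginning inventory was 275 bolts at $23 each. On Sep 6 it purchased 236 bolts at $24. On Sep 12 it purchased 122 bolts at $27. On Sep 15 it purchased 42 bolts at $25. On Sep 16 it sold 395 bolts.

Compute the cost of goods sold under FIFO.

Sep 16, 395 sold [FIFO — oldest first]: 275 @ $23 + 120 @ $24 = $9,205
Ending inventory: 116 @ $24 + 122 @ $27 + 42 @ $25 = $7,128
Check: goods available $16,333 = COGS $9,205 + ending $7,128

COGS = $9,205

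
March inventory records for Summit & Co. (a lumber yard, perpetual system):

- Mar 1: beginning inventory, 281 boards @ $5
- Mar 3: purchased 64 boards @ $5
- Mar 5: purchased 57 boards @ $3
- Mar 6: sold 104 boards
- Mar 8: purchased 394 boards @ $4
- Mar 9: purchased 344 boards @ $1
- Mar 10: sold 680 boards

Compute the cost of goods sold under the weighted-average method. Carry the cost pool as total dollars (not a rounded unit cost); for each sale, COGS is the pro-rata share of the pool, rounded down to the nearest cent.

After Mar 1: 281 on hand, pool $1,405.00 (≈ $5.0000 each)
After Mar 3: 345 on hand, pool $1,725.00 (≈ $5.0000 each)
After Mar 5: 402 on hand, pool $1,896.00 (≈ $4.7164 each)
Mar 6, sell 104: 104/402 × $1,896.00 → $490.50
After Mar 8: 692 on hand, pool $2,981.50 (≈ $4.3085 each)
After Mar 9: 1036 on hand, pool $3,325.50 (≈ $3.2099 each)
Mar 10, sell 680: 680/1036 × $3,325.50 → $2,182.76
Total COGS = $490.50 + $2,182.76 = $2,673.26
Ending inventory (cost pool remaining) = $1,142.74
Check: goods available $3,816.00 = COGS $2,673.26 + ending $1,142.74

COGS = $2,673.26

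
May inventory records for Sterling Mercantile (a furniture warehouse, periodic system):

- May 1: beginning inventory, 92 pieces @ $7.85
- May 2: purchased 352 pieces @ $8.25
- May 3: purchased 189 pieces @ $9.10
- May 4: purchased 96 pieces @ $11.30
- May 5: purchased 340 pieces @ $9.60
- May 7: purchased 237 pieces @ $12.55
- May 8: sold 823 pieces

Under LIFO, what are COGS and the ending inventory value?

May 8, 823 sold [LIFO — newest first]: 237 @ $12.55 + 340 @ $9.60 + 96 @ $11.30 + 150 @ $9.10 = $8,688.15
Ending inventory: 92 @ $7.85 + 352 @ $8.25 + 39 @ $9.10 = $3,981.10

COGS = $8,688.15; ending inventory = $3,981.10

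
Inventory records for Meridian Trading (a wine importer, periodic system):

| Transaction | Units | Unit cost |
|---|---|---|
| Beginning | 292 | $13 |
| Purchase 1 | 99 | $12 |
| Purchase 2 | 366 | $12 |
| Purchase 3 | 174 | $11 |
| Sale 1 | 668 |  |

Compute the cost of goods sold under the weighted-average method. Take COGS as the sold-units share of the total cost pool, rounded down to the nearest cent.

Sale 1, sell 668: 668/931 × $11,290.00 → $8,100.66
Ending inventory (cost pool remaining) = $3,189.34

COGS = $8,100.66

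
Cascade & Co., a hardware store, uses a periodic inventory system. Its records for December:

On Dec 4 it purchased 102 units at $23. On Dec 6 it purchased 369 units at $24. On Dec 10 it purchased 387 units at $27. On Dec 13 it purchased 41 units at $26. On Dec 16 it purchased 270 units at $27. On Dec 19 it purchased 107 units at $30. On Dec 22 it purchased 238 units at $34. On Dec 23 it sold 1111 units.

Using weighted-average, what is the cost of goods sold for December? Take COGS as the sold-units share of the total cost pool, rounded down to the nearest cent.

COGS = $30,313.27

Dec 23, sell 1111: 1111/1514 × $41,309.00 → $30,313.27
Ending inventory (cost pool remaining) = $10,995.73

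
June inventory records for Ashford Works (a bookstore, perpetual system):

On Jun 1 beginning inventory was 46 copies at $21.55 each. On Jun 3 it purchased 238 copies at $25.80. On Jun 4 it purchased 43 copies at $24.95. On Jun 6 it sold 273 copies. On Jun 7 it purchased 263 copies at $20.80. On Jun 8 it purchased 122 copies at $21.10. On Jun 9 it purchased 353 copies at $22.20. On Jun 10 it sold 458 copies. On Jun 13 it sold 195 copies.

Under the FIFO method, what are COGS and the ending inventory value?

Jun 6, 273 sold [FIFO — oldest first]: 46 @ $21.55 + 227 @ $25.80 = $6,847.90
Jun 10, 458 sold [FIFO — oldest first]: 11 @ $25.80 + 43 @ $24.95 + 263 @ $20.80 + 122 @ $21.10 + 19 @ $22.20 = $9,823.05
Jun 13, 195 sold [FIFO — oldest first]: 195 @ $22.20 = $4,329.00
Total COGS = $6,847.90 + $9,823.05 + $4,329.00 = $20,999.95
Ending inventory: 139 @ $22.20 = $3,085.80

COGS = $20,999.95; ending inventory = $3,085.80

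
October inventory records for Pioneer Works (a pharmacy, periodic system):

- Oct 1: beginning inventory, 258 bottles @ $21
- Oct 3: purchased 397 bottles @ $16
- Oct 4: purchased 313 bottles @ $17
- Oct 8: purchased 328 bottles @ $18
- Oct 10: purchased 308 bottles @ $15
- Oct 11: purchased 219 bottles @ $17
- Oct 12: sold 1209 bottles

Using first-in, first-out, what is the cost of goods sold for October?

COGS = $21,429

Oct 12, 1209 sold [FIFO — oldest first]: 258 @ $21 + 397 @ $16 + 313 @ $17 + 241 @ $18 = $21,429
Ending inventory: 87 @ $18 + 308 @ $15 + 219 @ $17 = $9,909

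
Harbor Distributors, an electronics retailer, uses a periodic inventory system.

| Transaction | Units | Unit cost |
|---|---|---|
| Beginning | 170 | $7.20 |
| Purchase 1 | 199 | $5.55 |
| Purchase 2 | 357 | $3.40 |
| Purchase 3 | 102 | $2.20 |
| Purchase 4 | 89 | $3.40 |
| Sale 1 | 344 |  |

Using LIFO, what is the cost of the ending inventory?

Ending inventory = $3,022.05

Sale 1 (344) [LIFO — newest first]: 89 @ $3.40 + 102 @ $2.20 + 153 @ $3.40 = $1,047.20
Ending inventory: 170 @ $7.20 + 199 @ $5.55 + 204 @ $3.40 = $3,022.05
Check: goods available $4,069.25 = COGS $1,047.20 + ending $3,022.05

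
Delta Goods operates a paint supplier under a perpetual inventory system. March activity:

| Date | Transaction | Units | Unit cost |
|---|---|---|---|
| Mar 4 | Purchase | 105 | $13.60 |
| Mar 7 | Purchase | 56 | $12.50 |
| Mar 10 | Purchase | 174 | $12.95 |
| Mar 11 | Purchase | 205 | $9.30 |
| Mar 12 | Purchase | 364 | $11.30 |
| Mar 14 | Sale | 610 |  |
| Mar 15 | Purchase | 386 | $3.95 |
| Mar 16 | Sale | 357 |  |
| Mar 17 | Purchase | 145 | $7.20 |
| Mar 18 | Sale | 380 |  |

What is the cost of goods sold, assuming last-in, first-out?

COGS = $11,772.90

Mar 14, 610 sold [LIFO — newest first]: 364 @ $11.30 + 205 @ $9.30 + 41 @ $12.95 = $6,550.65
Mar 16, 357 sold [LIFO — newest first]: 357 @ $3.95 = $1,410.15
Mar 18, 380 sold [LIFO — newest first]: 145 @ $7.20 + 29 @ $3.95 + 133 @ $12.95 + 56 @ $12.50 + 17 @ $13.60 = $3,812.10
Total COGS = $6,550.65 + $1,410.15 + $3,812.10 = $11,772.90
Ending inventory: 88 @ $13.60 = $1,196.80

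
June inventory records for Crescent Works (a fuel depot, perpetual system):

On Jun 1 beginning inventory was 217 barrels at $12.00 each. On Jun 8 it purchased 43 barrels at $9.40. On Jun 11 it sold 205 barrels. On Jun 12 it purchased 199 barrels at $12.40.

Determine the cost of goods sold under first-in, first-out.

COGS = $2,460.00

Jun 11, 205 sold [FIFO — oldest first]: 205 @ $12.00 = $2,460.00
Ending inventory: 12 @ $12.00 + 43 @ $9.40 + 199 @ $12.40 = $3,015.80
Check: goods available $5,475.80 = COGS $2,460.00 + ending $3,015.80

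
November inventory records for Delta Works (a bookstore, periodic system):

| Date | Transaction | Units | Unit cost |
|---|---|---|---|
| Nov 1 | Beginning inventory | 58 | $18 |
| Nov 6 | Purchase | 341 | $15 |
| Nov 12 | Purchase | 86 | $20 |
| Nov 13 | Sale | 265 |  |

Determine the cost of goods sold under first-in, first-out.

Nov 13, 265 sold [FIFO — oldest first]: 58 @ $18 + 207 @ $15 = $4,149
Ending inventory: 134 @ $15 + 86 @ $20 = $3,730

COGS = $4,149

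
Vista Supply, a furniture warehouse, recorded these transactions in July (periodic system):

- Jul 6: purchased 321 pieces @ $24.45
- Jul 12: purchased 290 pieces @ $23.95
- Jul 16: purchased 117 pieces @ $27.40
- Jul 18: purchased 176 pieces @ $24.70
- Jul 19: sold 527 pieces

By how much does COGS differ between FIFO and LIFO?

FIFO COGS: 321 @ $24.45 + 206 @ $23.95 = $12,782.15
LIFO COGS: 176 @ $24.70 + 117 @ $27.40 + 234 @ $23.95 = $13,157.30
Difference = |$12,782.15 − $13,157.30| = $375.15

$375.15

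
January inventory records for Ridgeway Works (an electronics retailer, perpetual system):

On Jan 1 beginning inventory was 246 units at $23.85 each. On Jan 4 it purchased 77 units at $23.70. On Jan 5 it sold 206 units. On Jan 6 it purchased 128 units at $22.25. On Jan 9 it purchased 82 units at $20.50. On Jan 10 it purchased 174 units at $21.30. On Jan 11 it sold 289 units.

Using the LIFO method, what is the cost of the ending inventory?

Jan 5, 206 sold [LIFO — newest first]: 77 @ $23.70 + 129 @ $23.85 = $4,901.55
Jan 11, 289 sold [LIFO — newest first]: 174 @ $21.30 + 82 @ $20.50 + 33 @ $22.25 = $6,121.45
Total COGS = $4,901.55 + $6,121.45 = $11,023.00
Ending inventory: 117 @ $23.85 + 95 @ $22.25 = $4,904.20

Ending inventory = $4,904.20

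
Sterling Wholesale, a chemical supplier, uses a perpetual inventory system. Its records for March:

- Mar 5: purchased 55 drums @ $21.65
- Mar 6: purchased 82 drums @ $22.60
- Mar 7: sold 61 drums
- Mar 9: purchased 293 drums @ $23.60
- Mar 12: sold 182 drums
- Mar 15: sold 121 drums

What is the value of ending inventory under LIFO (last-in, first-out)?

Mar 7, 61 sold [LIFO — newest first]: 61 @ $22.60 = $1,378.60
Mar 12, 182 sold [LIFO — newest first]: 182 @ $23.60 = $4,295.20
Mar 15, 121 sold [LIFO — newest first]: 111 @ $23.60 + 10 @ $22.60 = $2,845.60
Total COGS = $1,378.60 + $4,295.20 + $2,845.60 = $8,519.40
Ending inventory: 55 @ $21.65 + 11 @ $22.60 = $1,439.35

Ending inventory = $1,439.35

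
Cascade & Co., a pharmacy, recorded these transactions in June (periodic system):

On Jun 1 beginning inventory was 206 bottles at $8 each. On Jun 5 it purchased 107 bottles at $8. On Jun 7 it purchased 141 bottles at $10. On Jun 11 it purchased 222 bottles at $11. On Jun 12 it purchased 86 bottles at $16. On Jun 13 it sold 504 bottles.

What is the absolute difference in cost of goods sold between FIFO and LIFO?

$1,204

FIFO COGS: 206 @ $8 + 107 @ $8 + 141 @ $10 + 50 @ $11 = $4,464
LIFO COGS: 86 @ $16 + 222 @ $11 + 141 @ $10 + 55 @ $8 = $5,668
Difference = |$4,464 − $5,668| = $1,204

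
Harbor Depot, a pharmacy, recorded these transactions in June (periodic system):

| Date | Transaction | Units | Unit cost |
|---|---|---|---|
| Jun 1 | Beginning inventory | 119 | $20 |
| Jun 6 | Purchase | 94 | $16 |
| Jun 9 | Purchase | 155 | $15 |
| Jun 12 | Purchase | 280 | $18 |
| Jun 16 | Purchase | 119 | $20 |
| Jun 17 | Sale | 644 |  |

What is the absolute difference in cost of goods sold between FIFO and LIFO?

FIFO COGS: 119 @ $20 + 94 @ $16 + 155 @ $15 + 276 @ $18 = $11,177
LIFO COGS: 119 @ $20 + 280 @ $18 + 155 @ $15 + 90 @ $16 = $11,185
Difference = |$11,177 − $11,185| = $8

$8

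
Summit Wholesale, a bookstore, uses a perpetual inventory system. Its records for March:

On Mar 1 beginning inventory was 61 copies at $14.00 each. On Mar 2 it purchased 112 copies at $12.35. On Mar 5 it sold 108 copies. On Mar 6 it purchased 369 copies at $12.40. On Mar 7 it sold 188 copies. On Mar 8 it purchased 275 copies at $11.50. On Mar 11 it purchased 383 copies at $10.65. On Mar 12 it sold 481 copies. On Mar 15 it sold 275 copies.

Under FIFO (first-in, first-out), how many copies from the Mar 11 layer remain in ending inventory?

Mar 5, 108 sold [FIFO — oldest first]: 61 @ $14.00 + 47 @ $12.35 = $1,434.45
Mar 7, 188 sold [FIFO — oldest first]: 65 @ $12.35 + 123 @ $12.40 = $2,327.95
Mar 12, 481 sold [FIFO — oldest first]: 246 @ $12.40 + 235 @ $11.50 = $5,752.90
Mar 15, 275 sold [FIFO — oldest first]: 40 @ $11.50 + 235 @ $10.65 = $2,962.75
Total COGS = $1,434.45 + $2,327.95 + $5,752.90 + $2,962.75 = $12,478.05
Ending inventory: 148 @ $10.65 = $1,576.20

148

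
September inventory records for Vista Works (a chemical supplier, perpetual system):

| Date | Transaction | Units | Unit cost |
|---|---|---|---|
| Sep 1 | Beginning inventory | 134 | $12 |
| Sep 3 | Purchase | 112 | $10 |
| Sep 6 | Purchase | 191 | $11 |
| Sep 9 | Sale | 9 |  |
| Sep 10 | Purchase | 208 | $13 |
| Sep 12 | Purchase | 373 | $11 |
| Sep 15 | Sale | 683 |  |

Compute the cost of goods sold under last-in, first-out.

COGS = $8,028

Sep 9, 9 sold [LIFO — newest first]: 9 @ $11 = $99
Sep 15, 683 sold [LIFO — newest first]: 373 @ $11 + 208 @ $13 + 102 @ $11 = $7,929
Total COGS = $99 + $7,929 = $8,028
Ending inventory: 134 @ $12 + 112 @ $10 + 80 @ $11 = $3,608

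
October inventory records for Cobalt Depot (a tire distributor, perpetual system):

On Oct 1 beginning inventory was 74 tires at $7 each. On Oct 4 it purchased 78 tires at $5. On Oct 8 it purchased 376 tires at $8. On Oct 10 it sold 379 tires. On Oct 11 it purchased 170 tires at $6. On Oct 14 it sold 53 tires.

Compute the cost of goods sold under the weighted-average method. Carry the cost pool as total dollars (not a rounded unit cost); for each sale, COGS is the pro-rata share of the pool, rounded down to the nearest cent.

COGS = $3,163.98

After Oct 1: 74 on hand, pool $518.00 (≈ $7.0000 each)
After Oct 4: 152 on hand, pool $908.00 (≈ $5.9737 each)
After Oct 8: 528 on hand, pool $3,916.00 (≈ $7.4167 each)
Oct 10, sell 379: 379/528 × $3,916.00 → $2,810.91
After Oct 11: 319 on hand, pool $2,125.09 (≈ $6.6617 each)
Oct 14, sell 53: 53/319 × $2,125.09 → $353.07
Total COGS = $2,810.91 + $353.07 = $3,163.98
Ending inventory (cost pool remaining) = $1,772.02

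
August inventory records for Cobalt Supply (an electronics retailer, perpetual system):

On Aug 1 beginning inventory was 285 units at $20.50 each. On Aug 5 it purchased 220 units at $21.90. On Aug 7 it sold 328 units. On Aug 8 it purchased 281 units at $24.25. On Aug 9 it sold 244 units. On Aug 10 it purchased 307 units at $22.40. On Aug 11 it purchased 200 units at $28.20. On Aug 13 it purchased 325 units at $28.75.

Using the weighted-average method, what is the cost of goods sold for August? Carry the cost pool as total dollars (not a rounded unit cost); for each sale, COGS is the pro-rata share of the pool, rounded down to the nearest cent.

COGS = $12,544.94

After Aug 1: 285 on hand, pool $5,842.50 (≈ $20.5000 each)
After Aug 5: 505 on hand, pool $10,660.50 (≈ $21.1099 each)
Aug 7, sell 328: 328/505 × $10,660.50 → $6,924.04
After Aug 8: 458 on hand, pool $10,550.71 (≈ $23.0365 each)
Aug 9, sell 244: 244/458 × $10,550.71 → $5,620.90
After Aug 10: 521 on hand, pool $11,806.61 (≈ $22.6614 each)
After Aug 11: 721 on hand, pool $17,446.61 (≈ $24.1978 each)
After Aug 13: 1046 on hand, pool $26,790.36 (≈ $25.6122 each)
Total COGS = $6,924.04 + $5,620.90 = $12,544.94
Ending inventory (cost pool remaining) = $26,790.36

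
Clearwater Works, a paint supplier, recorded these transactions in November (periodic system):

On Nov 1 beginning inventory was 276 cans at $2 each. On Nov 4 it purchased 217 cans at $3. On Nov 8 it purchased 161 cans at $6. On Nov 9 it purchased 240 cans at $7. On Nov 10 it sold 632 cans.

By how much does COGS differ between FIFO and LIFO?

FIFO COGS: 276 @ $2 + 217 @ $3 + 139 @ $6 = $2,037
LIFO COGS: 240 @ $7 + 161 @ $6 + 217 @ $3 + 14 @ $2 = $3,325
Difference = |$2,037 − $3,325| = $1,288

$1,288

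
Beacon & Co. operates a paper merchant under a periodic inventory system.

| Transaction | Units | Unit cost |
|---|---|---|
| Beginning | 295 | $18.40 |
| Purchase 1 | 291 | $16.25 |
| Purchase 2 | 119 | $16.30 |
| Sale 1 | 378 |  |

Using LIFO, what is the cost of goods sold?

COGS = $6,148.45

Sale 1 (378) [LIFO — newest first]: 119 @ $16.30 + 259 @ $16.25 = $6,148.45
Ending inventory: 295 @ $18.40 + 32 @ $16.25 = $5,948.00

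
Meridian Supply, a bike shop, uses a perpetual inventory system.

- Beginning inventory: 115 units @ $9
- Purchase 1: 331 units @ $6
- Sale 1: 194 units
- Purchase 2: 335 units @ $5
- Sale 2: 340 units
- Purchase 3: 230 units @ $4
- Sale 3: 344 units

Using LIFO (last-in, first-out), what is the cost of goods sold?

Sale 1 (194) [LIFO — newest first]: 194 @ $6 = $1,164
Sale 2 (340) [LIFO — newest first]: 335 @ $5 + 5 @ $6 = $1,705
Sale 3 (344) [LIFO — newest first]: 230 @ $4 + 114 @ $6 = $1,604
Total COGS = $1,164 + $1,705 + $1,604 = $4,473
Ending inventory: 115 @ $9 + 18 @ $6 = $1,143

COGS = $4,473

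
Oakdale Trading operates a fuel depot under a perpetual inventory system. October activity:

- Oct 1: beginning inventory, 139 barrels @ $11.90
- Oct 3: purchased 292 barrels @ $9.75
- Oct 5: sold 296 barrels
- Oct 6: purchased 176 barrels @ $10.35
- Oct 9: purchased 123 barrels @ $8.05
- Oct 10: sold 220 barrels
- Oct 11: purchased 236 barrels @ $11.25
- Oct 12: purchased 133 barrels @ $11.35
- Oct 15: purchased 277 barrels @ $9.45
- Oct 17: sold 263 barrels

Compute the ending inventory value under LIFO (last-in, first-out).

Ending inventory = $6,721.00

Oct 5, 296 sold [LIFO — newest first]: 292 @ $9.75 + 4 @ $11.90 = $2,894.60
Oct 10, 220 sold [LIFO — newest first]: 123 @ $8.05 + 97 @ $10.35 = $1,994.10
Oct 17, 263 sold [LIFO — newest first]: 263 @ $9.45 = $2,485.35
Total COGS = $2,894.60 + $1,994.10 + $2,485.35 = $7,374.05
Ending inventory: 135 @ $11.90 + 79 @ $10.35 + 236 @ $11.25 + 133 @ $11.35 + 14 @ $9.45 = $6,721.00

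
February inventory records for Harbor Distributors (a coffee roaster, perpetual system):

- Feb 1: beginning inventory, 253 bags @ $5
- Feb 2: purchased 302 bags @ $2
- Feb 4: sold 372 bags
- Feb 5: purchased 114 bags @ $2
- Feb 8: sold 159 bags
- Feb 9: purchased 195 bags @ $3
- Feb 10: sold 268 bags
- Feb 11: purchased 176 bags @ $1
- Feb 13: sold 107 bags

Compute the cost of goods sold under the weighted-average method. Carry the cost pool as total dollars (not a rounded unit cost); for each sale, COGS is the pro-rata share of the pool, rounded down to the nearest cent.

After Feb 1: 253 on hand, pool $1,265.00 (≈ $5.0000 each)
After Feb 2: 555 on hand, pool $1,869.00 (≈ $3.3676 each)
Feb 4, sell 372: 372/555 × $1,869.00 → $1,252.73
After Feb 5: 297 on hand, pool $844.27 (≈ $2.8427 each)
Feb 8, sell 159: 159/297 × $844.27 → $451.98
After Feb 9: 333 on hand, pool $977.29 (≈ $2.9348 each)
Feb 10, sell 268: 268/333 × $977.29 → $786.52
After Feb 11: 241 on hand, pool $366.77 (≈ $1.5219 each)
Feb 13, sell 107: 107/241 × $366.77 → $162.83
Total COGS = $1,252.73 + $451.98 + $786.52 + $162.83 = $2,654.06
Ending inventory (cost pool remaining) = $203.94

COGS = $2,654.06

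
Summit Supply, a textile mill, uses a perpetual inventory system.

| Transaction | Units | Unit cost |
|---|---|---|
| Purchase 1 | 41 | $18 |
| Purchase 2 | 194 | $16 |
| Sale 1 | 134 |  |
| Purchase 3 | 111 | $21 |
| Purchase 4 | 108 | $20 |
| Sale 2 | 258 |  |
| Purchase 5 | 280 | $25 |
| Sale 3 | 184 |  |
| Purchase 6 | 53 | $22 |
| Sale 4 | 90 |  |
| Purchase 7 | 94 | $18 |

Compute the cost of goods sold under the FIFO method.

COGS = $13,633

Sale 1 (134) [FIFO — oldest first]: 41 @ $18 + 93 @ $16 = $2,226
Sale 2 (258) [FIFO — oldest first]: 101 @ $16 + 111 @ $21 + 46 @ $20 = $4,867
Sale 3 (184) [FIFO — oldest first]: 62 @ $20 + 122 @ $25 = $4,290
Sale 4 (90) [FIFO — oldest first]: 90 @ $25 = $2,250
Total COGS = $2,226 + $4,867 + $4,290 + $2,250 = $13,633
Ending inventory: 68 @ $25 + 53 @ $22 + 94 @ $18 = $4,558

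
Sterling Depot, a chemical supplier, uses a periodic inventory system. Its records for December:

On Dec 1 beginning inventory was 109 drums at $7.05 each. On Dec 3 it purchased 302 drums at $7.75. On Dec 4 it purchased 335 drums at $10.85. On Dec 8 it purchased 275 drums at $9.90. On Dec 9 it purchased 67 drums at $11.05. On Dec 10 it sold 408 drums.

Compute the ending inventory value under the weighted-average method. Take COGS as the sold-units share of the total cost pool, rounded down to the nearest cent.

Dec 10, sell 408: 408/1088 × $10,206.55 → $3,827.45
Ending inventory (cost pool remaining) = $6,379.10
Check: goods available $10,206.55 = COGS $3,827.45 + ending $6,379.10

Ending inventory = $6,379.10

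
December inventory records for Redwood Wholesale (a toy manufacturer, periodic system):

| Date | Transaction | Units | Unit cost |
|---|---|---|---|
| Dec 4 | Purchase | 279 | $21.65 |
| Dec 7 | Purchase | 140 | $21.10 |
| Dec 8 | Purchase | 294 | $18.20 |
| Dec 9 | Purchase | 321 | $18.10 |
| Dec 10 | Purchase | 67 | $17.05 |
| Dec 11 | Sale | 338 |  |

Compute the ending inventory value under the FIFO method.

Dec 11, 338 sold [FIFO — oldest first]: 279 @ $21.65 + 59 @ $21.10 = $7,285.25
Ending inventory: 81 @ $21.10 + 294 @ $18.20 + 321 @ $18.10 + 67 @ $17.05 = $14,012.35

Ending inventory = $14,012.35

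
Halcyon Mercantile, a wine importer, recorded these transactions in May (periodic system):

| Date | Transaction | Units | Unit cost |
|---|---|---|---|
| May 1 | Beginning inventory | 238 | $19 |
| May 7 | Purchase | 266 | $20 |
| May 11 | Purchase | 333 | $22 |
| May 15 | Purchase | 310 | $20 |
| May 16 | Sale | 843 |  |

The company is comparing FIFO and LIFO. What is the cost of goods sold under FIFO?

FIFO COGS: 238 @ $19 + 266 @ $20 + 333 @ $22 + 6 @ $20 = $17,288
LIFO COGS: 310 @ $20 + 333 @ $22 + 200 @ $20 = $17,526

COGS = $17,288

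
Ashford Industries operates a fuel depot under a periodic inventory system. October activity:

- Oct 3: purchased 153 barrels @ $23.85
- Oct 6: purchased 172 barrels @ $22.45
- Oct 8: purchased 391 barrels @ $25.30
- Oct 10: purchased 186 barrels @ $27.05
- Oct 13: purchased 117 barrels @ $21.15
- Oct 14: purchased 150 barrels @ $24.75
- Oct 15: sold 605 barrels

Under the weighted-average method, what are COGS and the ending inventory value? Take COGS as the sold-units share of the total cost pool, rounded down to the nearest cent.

COGS = $14,812.45; ending inventory = $13,808.65

Oct 15, sell 605: 605/1169 × $28,621.10 → $14,812.45
Ending inventory (cost pool remaining) = $13,808.65
Check: goods available $28,621.10 = COGS $14,812.45 + ending $13,808.65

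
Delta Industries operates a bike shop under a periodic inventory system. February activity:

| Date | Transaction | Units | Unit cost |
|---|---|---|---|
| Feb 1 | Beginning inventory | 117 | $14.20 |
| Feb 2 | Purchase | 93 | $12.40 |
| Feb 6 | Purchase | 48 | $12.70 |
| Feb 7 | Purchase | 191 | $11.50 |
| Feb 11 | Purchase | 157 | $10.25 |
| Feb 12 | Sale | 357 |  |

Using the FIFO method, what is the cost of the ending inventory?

Feb 12, 357 sold [FIFO — oldest first]: 117 @ $14.20 + 93 @ $12.40 + 48 @ $12.70 + 99 @ $11.50 = $4,562.70
Ending inventory: 92 @ $11.50 + 157 @ $10.25 = $2,667.25
Check: goods available $7,229.95 = COGS $4,562.70 + ending $2,667.25

Ending inventory = $2,667.25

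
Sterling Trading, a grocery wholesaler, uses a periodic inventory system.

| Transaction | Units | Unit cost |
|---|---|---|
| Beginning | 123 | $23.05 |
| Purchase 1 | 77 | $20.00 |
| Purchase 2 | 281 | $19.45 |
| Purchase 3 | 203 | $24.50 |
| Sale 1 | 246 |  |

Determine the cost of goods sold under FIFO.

Sale 1 (246) [FIFO — oldest first]: 123 @ $23.05 + 77 @ $20.00 + 46 @ $19.45 = $5,269.85
Ending inventory: 235 @ $19.45 + 203 @ $24.50 = $9,544.25
Check: goods available $14,814.10 = COGS $5,269.85 + ending $9,544.25

COGS = $5,269.85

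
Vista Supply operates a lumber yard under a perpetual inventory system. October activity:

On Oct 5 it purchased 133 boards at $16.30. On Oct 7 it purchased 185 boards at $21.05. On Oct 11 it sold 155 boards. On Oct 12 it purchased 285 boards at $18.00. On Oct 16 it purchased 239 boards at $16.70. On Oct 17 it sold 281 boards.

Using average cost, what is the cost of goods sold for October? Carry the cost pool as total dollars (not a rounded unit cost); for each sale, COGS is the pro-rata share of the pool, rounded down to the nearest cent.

After Oct 5: 133 on hand, pool $2,167.90 (≈ $16.3000 each)
After Oct 7: 318 on hand, pool $6,062.15 (≈ $19.0634 each)
Oct 11, sell 155: 155/318 × $6,062.15 → $2,954.82
After Oct 12: 448 on hand, pool $8,237.33 (≈ $18.3869 each)
After Oct 16: 687 on hand, pool $12,228.63 (≈ $17.8000 each)
Oct 17, sell 281: 281/687 × $12,228.63 → $5,001.81
Total COGS = $2,954.82 + $5,001.81 = $7,956.63
Ending inventory (cost pool remaining) = $7,226.82
Check: goods available $15,183.45 = COGS $7,956.63 + ending $7,226.82

COGS = $7,956.63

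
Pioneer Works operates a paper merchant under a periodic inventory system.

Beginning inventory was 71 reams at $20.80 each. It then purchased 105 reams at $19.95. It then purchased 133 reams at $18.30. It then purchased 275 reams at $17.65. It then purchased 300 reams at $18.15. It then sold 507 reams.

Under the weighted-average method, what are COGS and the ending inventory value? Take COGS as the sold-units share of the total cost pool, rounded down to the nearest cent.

Sale 1, sell 507: 507/884 × $16,304.20 → $9,350.93
Ending inventory (cost pool remaining) = $6,953.27
Check: goods available $16,304.20 = COGS $9,350.93 + ending $6,953.27

COGS = $9,350.93; ending inventory = $6,953.27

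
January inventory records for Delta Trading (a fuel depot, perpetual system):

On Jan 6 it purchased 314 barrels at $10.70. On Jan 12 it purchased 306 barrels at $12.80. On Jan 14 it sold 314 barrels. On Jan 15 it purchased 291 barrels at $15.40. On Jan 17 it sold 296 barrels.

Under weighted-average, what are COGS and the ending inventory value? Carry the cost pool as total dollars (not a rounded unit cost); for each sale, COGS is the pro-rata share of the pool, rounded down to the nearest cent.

COGS = $7,687.81; ending inventory = $4,070.19

After Jan 6: 314 on hand, pool $3,359.80 (≈ $10.7000 each)
After Jan 12: 620 on hand, pool $7,276.60 (≈ $11.7365 each)
Jan 14, sell 314: 314/620 × $7,276.60 → $3,685.24
After Jan 15: 597 on hand, pool $8,072.76 (≈ $13.5222 each)
Jan 17, sell 296: 296/597 × $8,072.76 → $4,002.57
Total COGS = $3,685.24 + $4,002.57 = $7,687.81
Ending inventory (cost pool remaining) = $4,070.19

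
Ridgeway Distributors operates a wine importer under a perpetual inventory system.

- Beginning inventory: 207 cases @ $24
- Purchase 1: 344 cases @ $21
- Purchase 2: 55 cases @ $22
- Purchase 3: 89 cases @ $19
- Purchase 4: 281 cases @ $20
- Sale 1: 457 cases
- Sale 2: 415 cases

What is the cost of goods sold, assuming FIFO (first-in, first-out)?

Sale 1 (457) [FIFO — oldest first]: 207 @ $24 + 250 @ $21 = $10,218
Sale 2 (415) [FIFO — oldest first]: 94 @ $21 + 55 @ $22 + 89 @ $19 + 177 @ $20 = $8,415
Total COGS = $10,218 + $8,415 = $18,633
Ending inventory: 104 @ $20 = $2,080

COGS = $18,633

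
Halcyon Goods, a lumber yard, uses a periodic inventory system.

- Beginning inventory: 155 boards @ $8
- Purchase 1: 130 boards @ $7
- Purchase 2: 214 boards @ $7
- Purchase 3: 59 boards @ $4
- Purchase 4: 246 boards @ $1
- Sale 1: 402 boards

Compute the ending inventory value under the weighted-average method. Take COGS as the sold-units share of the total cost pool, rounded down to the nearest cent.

Ending inventory = $2,065.00

Sale 1, sell 402: 402/804 × $4,130.00 → $2,065.00
Ending inventory (cost pool remaining) = $2,065.00
Check: goods available $4,130.00 = COGS $2,065.00 + ending $2,065.00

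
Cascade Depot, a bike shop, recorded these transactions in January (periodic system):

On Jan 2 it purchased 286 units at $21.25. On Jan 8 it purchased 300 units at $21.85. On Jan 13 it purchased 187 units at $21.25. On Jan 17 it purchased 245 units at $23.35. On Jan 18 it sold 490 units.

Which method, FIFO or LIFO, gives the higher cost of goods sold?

LIFO

FIFO COGS: 286 @ $21.25 + 204 @ $21.85 = $10,534.90
LIFO COGS: 245 @ $23.35 + 187 @ $21.25 + 58 @ $21.85 = $10,961.80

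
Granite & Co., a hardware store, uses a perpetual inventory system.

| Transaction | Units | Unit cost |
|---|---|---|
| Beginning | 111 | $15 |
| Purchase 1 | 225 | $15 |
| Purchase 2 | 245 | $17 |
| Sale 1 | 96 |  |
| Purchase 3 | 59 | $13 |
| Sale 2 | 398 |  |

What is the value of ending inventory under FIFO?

Ending inventory = $2,246

Sale 1 (96) [FIFO — oldest first]: 96 @ $15 = $1,440
Sale 2 (398) [FIFO — oldest first]: 15 @ $15 + 225 @ $15 + 158 @ $17 = $6,286
Total COGS = $1,440 + $6,286 = $7,726
Ending inventory: 87 @ $17 + 59 @ $13 = $2,246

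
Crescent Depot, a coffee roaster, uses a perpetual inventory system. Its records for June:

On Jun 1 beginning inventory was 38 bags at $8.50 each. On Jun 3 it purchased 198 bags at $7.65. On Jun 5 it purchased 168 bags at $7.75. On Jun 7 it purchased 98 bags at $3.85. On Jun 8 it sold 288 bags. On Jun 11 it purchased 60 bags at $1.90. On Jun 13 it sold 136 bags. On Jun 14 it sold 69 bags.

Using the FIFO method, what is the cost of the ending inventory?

Ending inventory = $148.65

Jun 8, 288 sold [FIFO — oldest first]: 38 @ $8.50 + 198 @ $7.65 + 52 @ $7.75 = $2,240.70
Jun 13, 136 sold [FIFO — oldest first]: 116 @ $7.75 + 20 @ $3.85 = $976.00
Jun 14, 69 sold [FIFO — oldest first]: 69 @ $3.85 = $265.65
Total COGS = $2,240.70 + $976.00 + $265.65 = $3,482.35
Ending inventory: 9 @ $3.85 + 60 @ $1.90 = $148.65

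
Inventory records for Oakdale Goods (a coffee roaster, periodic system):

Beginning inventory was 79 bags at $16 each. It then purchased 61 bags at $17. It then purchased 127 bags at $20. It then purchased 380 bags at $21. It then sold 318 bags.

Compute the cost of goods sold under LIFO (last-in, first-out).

COGS = $6,678

Sale 1 (318) [LIFO — newest first]: 318 @ $21 = $6,678
Ending inventory: 79 @ $16 + 61 @ $17 + 127 @ $20 + 62 @ $21 = $6,143
Check: goods available $12,821 = COGS $6,678 + ending $6,143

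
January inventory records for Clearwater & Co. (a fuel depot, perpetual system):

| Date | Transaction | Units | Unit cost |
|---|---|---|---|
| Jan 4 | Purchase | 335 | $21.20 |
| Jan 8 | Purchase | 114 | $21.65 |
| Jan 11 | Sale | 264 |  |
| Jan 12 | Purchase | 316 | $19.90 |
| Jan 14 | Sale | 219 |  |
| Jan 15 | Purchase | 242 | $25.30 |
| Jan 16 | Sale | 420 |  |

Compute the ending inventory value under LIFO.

Jan 11, 264 sold [LIFO — newest first]: 114 @ $21.65 + 150 @ $21.20 = $5,648.10
Jan 14, 219 sold [LIFO — newest first]: 219 @ $19.90 = $4,358.10
Jan 16, 420 sold [LIFO — newest first]: 242 @ $25.30 + 97 @ $19.90 + 81 @ $21.20 = $9,770.10
Total COGS = $5,648.10 + $4,358.10 + $9,770.10 = $19,776.30
Ending inventory: 104 @ $21.20 = $2,204.80
Check: goods available $21,981.10 = COGS $19,776.30 + ending $2,204.80

Ending inventory = $2,204.80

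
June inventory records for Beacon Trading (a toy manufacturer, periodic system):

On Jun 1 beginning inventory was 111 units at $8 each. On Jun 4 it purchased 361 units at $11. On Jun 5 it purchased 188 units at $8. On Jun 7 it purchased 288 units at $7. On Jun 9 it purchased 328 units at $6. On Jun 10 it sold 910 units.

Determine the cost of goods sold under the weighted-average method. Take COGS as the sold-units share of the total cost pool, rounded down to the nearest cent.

COGS = $7,379.13

Jun 10, sell 910: 910/1276 × $10,347.00 → $7,379.13
Ending inventory (cost pool remaining) = $2,967.87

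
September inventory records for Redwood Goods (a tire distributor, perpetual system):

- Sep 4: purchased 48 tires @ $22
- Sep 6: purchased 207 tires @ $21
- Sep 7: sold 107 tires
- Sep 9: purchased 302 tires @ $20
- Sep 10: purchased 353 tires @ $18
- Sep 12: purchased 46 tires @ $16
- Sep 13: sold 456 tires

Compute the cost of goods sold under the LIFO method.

Sep 7, 107 sold [LIFO — newest first]: 107 @ $21 = $2,247
Sep 13, 456 sold [LIFO — newest first]: 46 @ $16 + 353 @ $18 + 57 @ $20 = $8,230
Total COGS = $2,247 + $8,230 = $10,477
Ending inventory: 48 @ $22 + 100 @ $21 + 245 @ $20 = $8,056
Check: goods available $18,533 = COGS $10,477 + ending $8,056

COGS = $10,477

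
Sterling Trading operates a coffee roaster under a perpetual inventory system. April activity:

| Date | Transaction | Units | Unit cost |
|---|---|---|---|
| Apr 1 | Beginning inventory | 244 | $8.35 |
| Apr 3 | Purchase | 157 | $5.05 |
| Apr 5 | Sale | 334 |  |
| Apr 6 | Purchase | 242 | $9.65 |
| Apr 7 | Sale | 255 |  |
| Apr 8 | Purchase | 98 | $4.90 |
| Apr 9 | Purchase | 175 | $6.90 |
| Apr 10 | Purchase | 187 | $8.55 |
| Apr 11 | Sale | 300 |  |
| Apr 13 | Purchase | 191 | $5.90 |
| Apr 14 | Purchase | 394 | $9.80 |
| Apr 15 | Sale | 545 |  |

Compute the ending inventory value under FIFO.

Ending inventory = $2,489.20

Apr 5, 334 sold [FIFO — oldest first]: 244 @ $8.35 + 90 @ $5.05 = $2,491.90
Apr 7, 255 sold [FIFO — oldest first]: 67 @ $5.05 + 188 @ $9.65 = $2,152.55
Apr 11, 300 sold [FIFO — oldest first]: 54 @ $9.65 + 98 @ $4.90 + 148 @ $6.90 = $2,022.50
Apr 15, 545 sold [FIFO — oldest first]: 27 @ $6.90 + 187 @ $8.55 + 191 @ $5.90 + 140 @ $9.80 = $4,284.05
Total COGS = $2,491.90 + $2,152.55 + $2,022.50 + $4,284.05 = $10,951.00
Ending inventory: 254 @ $9.80 = $2,489.20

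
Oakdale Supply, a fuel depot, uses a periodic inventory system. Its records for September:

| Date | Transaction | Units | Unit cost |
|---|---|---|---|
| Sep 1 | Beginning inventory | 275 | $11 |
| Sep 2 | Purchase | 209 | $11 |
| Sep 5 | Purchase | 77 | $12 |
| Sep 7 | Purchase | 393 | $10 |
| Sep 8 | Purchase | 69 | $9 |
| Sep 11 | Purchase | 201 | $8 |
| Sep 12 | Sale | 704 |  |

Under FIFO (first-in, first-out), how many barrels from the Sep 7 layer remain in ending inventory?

250

Sep 12, 704 sold [FIFO — oldest first]: 275 @ $11 + 209 @ $11 + 77 @ $12 + 143 @ $10 = $7,678
Ending inventory: 250 @ $10 + 69 @ $9 + 201 @ $8 = $4,729
Check: goods available $12,407 = COGS $7,678 + ending $4,729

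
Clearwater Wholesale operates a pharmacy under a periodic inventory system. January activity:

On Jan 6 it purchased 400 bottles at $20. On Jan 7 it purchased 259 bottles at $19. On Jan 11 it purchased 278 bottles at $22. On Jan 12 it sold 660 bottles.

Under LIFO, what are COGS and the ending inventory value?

Jan 12, 660 sold [LIFO — newest first]: 278 @ $22 + 259 @ $19 + 123 @ $20 = $13,497
Ending inventory: 277 @ $20 = $5,540

COGS = $13,497; ending inventory = $5,540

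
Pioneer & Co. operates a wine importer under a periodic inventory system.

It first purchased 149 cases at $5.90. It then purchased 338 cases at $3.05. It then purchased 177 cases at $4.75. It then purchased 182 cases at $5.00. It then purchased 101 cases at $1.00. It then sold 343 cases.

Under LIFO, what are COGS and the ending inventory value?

Sale 1 (343) [LIFO — newest first]: 101 @ $1.00 + 182 @ $5.00 + 60 @ $4.75 = $1,296.00
Ending inventory: 149 @ $5.90 + 338 @ $3.05 + 117 @ $4.75 = $2,465.75

COGS = $1,296.00; ending inventory = $2,465.75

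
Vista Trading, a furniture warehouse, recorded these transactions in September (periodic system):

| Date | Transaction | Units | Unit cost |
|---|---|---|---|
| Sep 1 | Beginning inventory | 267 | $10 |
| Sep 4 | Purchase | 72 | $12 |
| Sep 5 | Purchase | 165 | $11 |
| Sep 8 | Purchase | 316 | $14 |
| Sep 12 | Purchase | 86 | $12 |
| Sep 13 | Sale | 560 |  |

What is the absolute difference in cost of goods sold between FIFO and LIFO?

FIFO COGS: 267 @ $10 + 72 @ $12 + 165 @ $11 + 56 @ $14 = $6,133
LIFO COGS: 86 @ $12 + 316 @ $14 + 158 @ $11 = $7,194
Difference = |$6,133 − $7,194| = $1,061

$1,061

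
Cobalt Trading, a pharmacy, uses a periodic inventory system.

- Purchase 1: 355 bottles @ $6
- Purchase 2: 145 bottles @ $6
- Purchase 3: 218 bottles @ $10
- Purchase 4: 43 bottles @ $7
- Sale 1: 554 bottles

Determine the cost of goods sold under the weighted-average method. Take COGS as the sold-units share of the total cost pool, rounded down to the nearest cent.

COGS = $3,990.11

Sale 1, sell 554: 554/761 × $5,481.00 → $3,990.11
Ending inventory (cost pool remaining) = $1,490.89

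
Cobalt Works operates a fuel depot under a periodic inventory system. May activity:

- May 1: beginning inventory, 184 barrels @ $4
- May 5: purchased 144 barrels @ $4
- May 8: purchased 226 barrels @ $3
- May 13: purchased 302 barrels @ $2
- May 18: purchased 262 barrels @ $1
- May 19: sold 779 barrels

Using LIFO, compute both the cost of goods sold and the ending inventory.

May 19, 779 sold [LIFO — newest first]: 262 @ $1 + 302 @ $2 + 215 @ $3 = $1,511
Ending inventory: 184 @ $4 + 144 @ $4 + 11 @ $3 = $1,345
Check: goods available $2,856 = COGS $1,511 + ending $1,345

COGS = $1,511; ending inventory = $1,345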